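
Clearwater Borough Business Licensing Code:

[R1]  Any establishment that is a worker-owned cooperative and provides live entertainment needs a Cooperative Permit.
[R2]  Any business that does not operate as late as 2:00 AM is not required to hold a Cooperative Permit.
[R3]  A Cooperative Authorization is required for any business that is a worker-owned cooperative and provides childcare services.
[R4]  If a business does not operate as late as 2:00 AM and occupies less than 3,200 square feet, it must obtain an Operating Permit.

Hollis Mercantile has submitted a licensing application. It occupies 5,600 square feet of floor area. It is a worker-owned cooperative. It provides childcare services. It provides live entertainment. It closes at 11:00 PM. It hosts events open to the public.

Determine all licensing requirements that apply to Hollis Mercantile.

Cooperative Authorization

[R1] is a worker-owned cooperative; provides live entertainment → Cooperative Permit required.
[R2] closes 11:00 PM, at/before 2:00 AM → exempt from Cooperative Permit.
[R3] is a worker-owned cooperative; provides childcare services → Cooperative Authorization required.
[R4] closes 11:00 PM, at/before 2:00 AM; floor area 5,600 square feet ≥ 3,200 square feet → Operating Permit not required.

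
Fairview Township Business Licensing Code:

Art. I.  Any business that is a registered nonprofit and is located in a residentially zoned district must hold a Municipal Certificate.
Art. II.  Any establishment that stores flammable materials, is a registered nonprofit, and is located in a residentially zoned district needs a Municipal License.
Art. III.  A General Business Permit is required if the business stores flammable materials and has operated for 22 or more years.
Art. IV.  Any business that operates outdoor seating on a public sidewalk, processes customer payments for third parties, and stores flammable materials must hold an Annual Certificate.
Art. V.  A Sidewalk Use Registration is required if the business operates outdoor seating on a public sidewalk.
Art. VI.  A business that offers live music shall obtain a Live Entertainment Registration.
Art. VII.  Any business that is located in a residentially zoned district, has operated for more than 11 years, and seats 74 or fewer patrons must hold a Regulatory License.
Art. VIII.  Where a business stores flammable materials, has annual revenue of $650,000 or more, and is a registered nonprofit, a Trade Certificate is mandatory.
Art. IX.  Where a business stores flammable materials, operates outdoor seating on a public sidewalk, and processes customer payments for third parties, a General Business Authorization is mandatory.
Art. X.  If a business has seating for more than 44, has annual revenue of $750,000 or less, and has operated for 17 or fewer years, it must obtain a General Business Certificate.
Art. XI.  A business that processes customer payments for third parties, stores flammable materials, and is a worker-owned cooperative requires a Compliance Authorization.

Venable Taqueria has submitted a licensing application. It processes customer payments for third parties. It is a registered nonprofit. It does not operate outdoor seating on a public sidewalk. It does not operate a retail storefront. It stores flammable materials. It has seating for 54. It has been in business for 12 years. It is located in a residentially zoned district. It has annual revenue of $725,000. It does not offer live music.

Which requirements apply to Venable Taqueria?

General Business Certificate, Municipal Certificate, Municipal License, Regulatory License, Trade Certificate

Art. I. is a registered nonprofit; is located in a residentially zoned district → Municipal Certificate required.
Art. II. stores flammable materials; is a registered nonprofit; is located in a residentially zoned district → Municipal License required.
Art. III. stores flammable materials; years in business 12 < 22 → General Business Permit not required.
Art. IV. does not operate outdoor seating on a public sidewalk; processes customer payments for third parties; stores flammable materials → Annual Certificate not required.
Art. V. does not operate outdoor seating on a public sidewalk → Sidewalk Use Registration not required.
Art. VI. does not offer live music → Live Entertainment Registration not required.
Art. VII. is located in a residentially zoned district; years in business 12 > 11; seating 54 ≤ 74 → Regulatory License required.
Art. VIII. stores flammable materials; revenue $725,000 ≥ $650,000; is a registered nonprofit → Trade Certificate required.
Art. IX. stores flammable materials; does not operate outdoor seating on a public sidewalk; processes customer payments for third parties → General Business Authorization not required.
Art. X. seating 54 > 44; revenue $725,000 ≤ $750,000; years in business 12 ≤ 17 → General Business Certificate required.
Art. XI. processes customer payments for third parties; stores flammable materials; is a registered nonprofit (not: is a worker-owned cooperative) → Compliance Authorization not required.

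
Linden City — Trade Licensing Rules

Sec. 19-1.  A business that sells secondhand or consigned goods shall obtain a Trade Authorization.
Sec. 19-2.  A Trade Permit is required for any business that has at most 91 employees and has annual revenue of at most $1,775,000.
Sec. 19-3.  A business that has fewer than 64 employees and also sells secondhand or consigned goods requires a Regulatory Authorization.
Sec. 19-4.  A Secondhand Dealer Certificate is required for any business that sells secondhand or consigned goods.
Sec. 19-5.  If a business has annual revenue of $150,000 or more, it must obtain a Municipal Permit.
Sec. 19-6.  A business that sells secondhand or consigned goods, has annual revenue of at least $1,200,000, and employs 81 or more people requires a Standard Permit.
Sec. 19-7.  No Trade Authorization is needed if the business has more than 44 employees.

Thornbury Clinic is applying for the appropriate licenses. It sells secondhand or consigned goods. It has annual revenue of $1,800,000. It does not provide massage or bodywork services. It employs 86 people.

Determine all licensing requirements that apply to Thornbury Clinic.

Municipal Permit, Secondhand Dealer Certificate, Standard Permit

Sec. 19-1. sells secondhand or consigned goods → Trade Authorization required.
Sec. 19-2. employees 86 ≤ 91; revenue $1,800,000 > $1,775,000 → Trade Permit not required.
Sec. 19-3. employees 86 ≥ 64; sells secondhand or consigned goods → Regulatory Authorization not required.
Sec. 19-4. sells secondhand or consigned goods → Secondhand Dealer Certificate required.
Sec. 19-5. revenue $1,800,000 ≥ $150,000 → Municipal Permit required.
Sec. 19-6. sells secondhand or consigned goods; revenue $1,800,000 ≥ $1,200,000; employees 86 ≥ 81 → Standard Permit required.
Sec. 19-7. employees 86 > 44 → exempt from Trade Authorization.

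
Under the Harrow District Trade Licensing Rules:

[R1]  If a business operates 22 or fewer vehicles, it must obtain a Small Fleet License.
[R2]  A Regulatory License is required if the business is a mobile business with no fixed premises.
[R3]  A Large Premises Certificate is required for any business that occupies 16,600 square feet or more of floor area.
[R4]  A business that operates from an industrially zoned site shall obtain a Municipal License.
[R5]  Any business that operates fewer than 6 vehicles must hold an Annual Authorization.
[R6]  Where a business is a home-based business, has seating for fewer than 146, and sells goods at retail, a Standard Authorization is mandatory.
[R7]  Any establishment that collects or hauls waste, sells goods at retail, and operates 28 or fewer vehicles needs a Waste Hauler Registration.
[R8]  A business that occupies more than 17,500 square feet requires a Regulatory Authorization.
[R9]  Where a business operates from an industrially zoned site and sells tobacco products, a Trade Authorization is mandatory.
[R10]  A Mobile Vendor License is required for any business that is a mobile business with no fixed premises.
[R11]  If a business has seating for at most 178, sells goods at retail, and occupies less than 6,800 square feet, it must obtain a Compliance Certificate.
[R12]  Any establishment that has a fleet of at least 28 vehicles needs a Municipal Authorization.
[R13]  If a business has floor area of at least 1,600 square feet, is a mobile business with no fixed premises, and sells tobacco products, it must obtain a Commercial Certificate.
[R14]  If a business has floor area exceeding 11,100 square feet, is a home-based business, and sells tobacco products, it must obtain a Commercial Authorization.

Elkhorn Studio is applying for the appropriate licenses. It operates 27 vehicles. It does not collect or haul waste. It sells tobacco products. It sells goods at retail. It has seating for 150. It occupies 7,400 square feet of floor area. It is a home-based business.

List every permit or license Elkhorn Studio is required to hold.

[R1] vehicles 27 > 22 → Small Fleet License not required.
[R2] is a home-based business (not: is a mobile business with no fixed premises) → Regulatory License not required.
[R3] floor area 7,400 square feet < 16,600 square feet → Large Premises Certificate not required.
[R4] is a home-based business (not: operates from an industrially zoned site) → Municipal License not required.
[R5] vehicles 27 ≥ 6 → Annual Authorization not required.
[R6] is a home-based business; seating 150 ≥ 146; sells goods at retail → Standard Authorization not required.
[R7] does not collect or haul waste; sells goods at retail; vehicles 27 ≤ 28 → Waste Hauler Registration not required.
[R8] floor area 7,400 square feet ≤ 17,500 square feet → Regulatory Authorization not required.
[R9] is a home-based business (not: operates from an industrially zoned site); sells tobacco products → Trade Authorization not required.
[R10] is a home-based business (not: is a mobile business with no fixed premises) → Mobile Vendor License not required.
[R11] seating 150 ≤ 178; sells goods at retail; floor area 7,400 square feet ≥ 6,800 square feet → Compliance Certificate not required.
[R12] vehicles 27 < 28 → Municipal Authorization not required.
[R13] floor area 7,400 square feet ≥ 1,600 square feet; is a home-based business (not: is a mobile business with no fixed premises); sells tobacco products → Commercial Certificate not required.
[R14] floor area 7,400 square feet ≤ 11,100 square feet; is a home-based business; sells tobacco products → Commercial Authorization not required.

None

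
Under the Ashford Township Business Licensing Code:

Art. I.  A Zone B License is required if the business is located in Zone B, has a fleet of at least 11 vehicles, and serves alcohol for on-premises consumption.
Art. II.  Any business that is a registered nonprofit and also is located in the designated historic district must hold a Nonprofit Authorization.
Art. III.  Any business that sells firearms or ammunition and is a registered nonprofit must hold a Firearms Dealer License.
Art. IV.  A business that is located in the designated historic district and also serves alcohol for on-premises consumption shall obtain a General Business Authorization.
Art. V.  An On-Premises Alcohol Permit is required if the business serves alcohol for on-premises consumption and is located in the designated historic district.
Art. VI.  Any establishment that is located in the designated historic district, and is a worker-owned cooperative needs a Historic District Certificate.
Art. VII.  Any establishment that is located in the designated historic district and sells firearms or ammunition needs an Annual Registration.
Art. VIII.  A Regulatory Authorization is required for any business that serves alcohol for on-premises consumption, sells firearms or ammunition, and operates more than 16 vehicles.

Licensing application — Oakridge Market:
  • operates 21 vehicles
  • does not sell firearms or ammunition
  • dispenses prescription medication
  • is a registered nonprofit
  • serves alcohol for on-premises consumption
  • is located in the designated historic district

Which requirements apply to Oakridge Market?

Art. I. is located in the designated historic district (not: is located in Zone B); vehicles 21 ≥ 11; serves alcohol for on-premises consumption → Zone B License not required.
Art. II. is a registered nonprofit; is located in the designated historic district → Nonprofit Authorization required.
Art. III. does not sell firearms or ammunition; is a registered nonprofit → Firearms Dealer License not required.
Art. IV. is located in the designated historic district; serves alcohol for on-premises consumption → General Business Authorization required.
Art. V. serves alcohol for on-premises consumption; is located in the designated historic district → On-Premises Alcohol Permit required.
Art. VI. is located in the designated historic district; is a registered nonprofit (not: is a worker-owned cooperative) → Historic District Certificate not required.
Art. VII. is located in the designated historic district; does not sell firearms or ammunition → Annual Registration not required.
Art. VIII. serves alcohol for on-premises consumption; does not sell firearms or ammunition; vehicles 21 > 16 → Regulatory Authorization not required.

General Business Authorization, Nonprofit Authorization, On-Premises Alcohol Permit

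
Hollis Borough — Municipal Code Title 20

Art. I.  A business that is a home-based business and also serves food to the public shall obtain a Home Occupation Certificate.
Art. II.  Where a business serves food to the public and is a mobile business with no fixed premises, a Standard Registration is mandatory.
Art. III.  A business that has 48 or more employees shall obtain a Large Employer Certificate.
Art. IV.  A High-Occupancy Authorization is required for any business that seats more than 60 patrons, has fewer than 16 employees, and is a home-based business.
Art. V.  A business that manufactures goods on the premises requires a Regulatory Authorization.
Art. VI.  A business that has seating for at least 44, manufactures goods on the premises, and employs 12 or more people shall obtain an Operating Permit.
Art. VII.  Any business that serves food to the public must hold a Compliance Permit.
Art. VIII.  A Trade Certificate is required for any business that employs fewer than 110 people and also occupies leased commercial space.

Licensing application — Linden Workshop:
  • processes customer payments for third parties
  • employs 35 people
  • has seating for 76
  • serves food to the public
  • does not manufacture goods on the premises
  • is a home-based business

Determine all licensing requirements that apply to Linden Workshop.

Art. I. is a home-based business; serves food to the public → Home Occupation Certificate required.
Art. II. serves food to the public; is a home-based business (not: is a mobile business with no fixed premises) → Standard Registration not required.
Art. III. employees 35 < 48 → Large Employer Certificate not required.
Art. IV. seating 76 > 60; employees 35 ≥ 16; is a home-based business → High-Occupancy Authorization not required.
Art. V. does not manufacture goods on the premises → Regulatory Authorization not required.
Art. VI. seating 76 ≥ 44; does not manufacture goods on the premises; employees 35 ≥ 12 → Operating Permit not required.
Art. VII. serves food to the public → Compliance Permit required.
Art. VIII. employees 35 < 110; is a home-based business (not: occupies leased commercial space) → Trade Certificate not required.

Compliance Permit, Home Occupation Certificate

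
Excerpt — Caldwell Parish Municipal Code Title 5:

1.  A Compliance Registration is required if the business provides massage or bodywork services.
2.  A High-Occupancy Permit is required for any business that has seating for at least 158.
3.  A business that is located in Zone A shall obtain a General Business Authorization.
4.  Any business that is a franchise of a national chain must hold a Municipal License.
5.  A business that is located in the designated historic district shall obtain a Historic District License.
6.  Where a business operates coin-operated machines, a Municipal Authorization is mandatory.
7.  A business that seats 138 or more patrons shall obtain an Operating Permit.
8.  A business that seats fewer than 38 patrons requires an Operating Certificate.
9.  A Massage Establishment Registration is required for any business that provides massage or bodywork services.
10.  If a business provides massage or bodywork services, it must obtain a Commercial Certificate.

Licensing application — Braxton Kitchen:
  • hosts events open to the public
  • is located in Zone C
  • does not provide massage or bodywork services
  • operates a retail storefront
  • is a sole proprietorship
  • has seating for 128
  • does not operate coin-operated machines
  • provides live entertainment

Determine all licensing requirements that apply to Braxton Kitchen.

None

1. does not provide massage or bodywork services → Compliance Registration not required.
2. seating 128 < 158 → High-Occupancy Permit not required.
3. is located in Zone C (not: is located in Zone A) → General Business Authorization not required.
4. is a sole proprietorship (not: is a franchise of a national chain) → Municipal License not required.
5. is located in Zone C (not: is located in the designated historic district) → Historic District License not required.
6. does not operate coin-operated machines → Municipal Authorization not required.
7. seating 128 < 138 → Operating Permit not required.
8. seating 128 ≥ 38 → Operating Certificate not required.
9. does not provide massage or bodywork services → Massage Establishment Registration not required.
10. does not provide massage or bodywork services → Commercial Certificate not required.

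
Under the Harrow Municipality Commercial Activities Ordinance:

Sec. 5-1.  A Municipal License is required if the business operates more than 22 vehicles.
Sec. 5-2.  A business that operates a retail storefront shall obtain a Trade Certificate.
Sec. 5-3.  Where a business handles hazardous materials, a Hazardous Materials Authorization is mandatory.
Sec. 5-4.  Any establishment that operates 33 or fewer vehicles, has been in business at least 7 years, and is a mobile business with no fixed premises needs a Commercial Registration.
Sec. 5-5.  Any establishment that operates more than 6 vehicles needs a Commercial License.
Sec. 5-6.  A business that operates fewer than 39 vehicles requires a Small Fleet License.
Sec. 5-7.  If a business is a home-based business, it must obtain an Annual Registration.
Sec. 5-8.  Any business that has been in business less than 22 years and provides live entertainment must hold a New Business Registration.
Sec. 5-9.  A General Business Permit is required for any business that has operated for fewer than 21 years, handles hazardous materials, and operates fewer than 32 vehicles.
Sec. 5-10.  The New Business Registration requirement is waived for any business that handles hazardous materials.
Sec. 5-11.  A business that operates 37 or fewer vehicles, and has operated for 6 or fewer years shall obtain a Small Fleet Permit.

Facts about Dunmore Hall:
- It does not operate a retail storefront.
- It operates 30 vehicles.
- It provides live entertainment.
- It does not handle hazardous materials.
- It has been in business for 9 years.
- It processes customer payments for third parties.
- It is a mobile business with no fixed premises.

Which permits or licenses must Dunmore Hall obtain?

Sec. 5-1. vehicles 30 > 22 → Municipal License required.
Sec. 5-2. does not operate a retail storefront → Trade Certificate not required.
Sec. 5-3. does not handle hazardous materials → Hazardous Materials Authorization not required.
Sec. 5-4. vehicles 30 ≤ 33; years in business 9 ≥ 7; is a mobile business with no fixed premises → Commercial Registration required.
Sec. 5-5. vehicles 30 > 6 → Commercial License required.
Sec. 5-6. vehicles 30 < 39 → Small Fleet License required.
Sec. 5-7. is a mobile business with no fixed premises (not: is a home-based business) → Annual Registration not required.
Sec. 5-8. years in business 9 < 22; provides live entertainment → New Business Registration required.
Sec. 5-9. years in business 9 < 21; does not handle hazardous materials; vehicles 30 < 32 → General Business Permit not required.
Sec. 5-10. does not handle hazardous materials → New Business Registration exemption does not apply.
Sec. 5-11. vehicles 30 ≤ 37; years in business 9 > 6 → Small Fleet Permit not required.

Commercial License, Commercial Registration, Municipal License, New Business Registration, Small Fleet License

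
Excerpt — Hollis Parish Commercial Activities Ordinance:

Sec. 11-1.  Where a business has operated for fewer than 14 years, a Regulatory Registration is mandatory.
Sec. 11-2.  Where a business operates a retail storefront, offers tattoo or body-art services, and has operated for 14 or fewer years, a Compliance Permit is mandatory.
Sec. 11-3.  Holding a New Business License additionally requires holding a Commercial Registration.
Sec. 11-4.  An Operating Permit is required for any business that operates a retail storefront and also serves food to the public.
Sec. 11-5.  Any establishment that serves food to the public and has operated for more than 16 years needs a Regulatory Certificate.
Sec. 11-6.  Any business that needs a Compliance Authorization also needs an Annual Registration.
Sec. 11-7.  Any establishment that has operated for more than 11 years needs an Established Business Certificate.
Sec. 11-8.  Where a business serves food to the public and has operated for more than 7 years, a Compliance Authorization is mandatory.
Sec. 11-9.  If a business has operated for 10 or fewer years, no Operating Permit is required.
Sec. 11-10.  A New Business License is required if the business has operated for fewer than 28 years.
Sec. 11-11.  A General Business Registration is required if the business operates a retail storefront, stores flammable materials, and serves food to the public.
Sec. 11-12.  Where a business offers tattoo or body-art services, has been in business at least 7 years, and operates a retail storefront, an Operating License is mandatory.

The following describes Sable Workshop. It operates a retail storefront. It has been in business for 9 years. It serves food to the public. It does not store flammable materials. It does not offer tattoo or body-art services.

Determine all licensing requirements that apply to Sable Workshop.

Sec. 11-1. years in business 9 < 14 → Regulatory Registration required.
Sec. 11-2. operates a retail storefront; does not offer tattoo or body-art services; years in business 9 ≤ 14 → Compliance Permit not required.
Sec. 11-3. New Business License is required → Commercial Registration also required.
Sec. 11-4. operates a retail storefront; serves food to the public → Operating Permit required.
Sec. 11-5. serves food to the public; years in business 9 ≤ 16 → Regulatory Certificate not required.
Sec. 11-6. Compliance Authorization is required → Annual Registration also required.
Sec. 11-7. years in business 9 ≤ 11 → Established Business Certificate not required.
Sec. 11-8. serves food to the public; years in business 9 > 7 → Compliance Authorization required.
Sec. 11-9. years in business 9 ≤ 10 → exempt from Operating Permit.
Sec. 11-10. years in business 9 < 28 → New Business License required.
Sec. 11-11. operates a retail storefront; does not store flammable materials; serves food to the public → General Business Registration not required.
Sec. 11-12. does not offer tattoo or body-art services; years in business 9 ≥ 7; operates a retail storefront → Operating License not required.

Annual Registration, Commercial Registration, Compliance Authorization, New Business License, Regulatory Registration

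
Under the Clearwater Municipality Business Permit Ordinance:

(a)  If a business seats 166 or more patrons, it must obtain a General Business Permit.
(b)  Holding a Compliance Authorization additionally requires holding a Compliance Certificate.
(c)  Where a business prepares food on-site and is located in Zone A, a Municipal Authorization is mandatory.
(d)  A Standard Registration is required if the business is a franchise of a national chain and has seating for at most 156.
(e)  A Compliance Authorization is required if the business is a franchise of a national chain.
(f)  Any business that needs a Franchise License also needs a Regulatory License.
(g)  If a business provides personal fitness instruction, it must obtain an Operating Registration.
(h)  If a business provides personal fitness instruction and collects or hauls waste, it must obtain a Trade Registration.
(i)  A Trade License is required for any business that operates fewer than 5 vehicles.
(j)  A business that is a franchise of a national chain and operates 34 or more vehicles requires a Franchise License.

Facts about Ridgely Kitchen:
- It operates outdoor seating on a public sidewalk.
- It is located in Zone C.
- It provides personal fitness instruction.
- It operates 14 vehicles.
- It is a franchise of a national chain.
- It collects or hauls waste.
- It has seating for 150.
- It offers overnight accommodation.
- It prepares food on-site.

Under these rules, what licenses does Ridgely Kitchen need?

(a) seating 150 < 166 → General Business Permit not required.
(b) Compliance Authorization is required → Compliance Certificate also required.
(c) prepares food on-site; is located in Zone C (not: is located in Zone A) → Municipal Authorization not required.
(d) is a franchise of a national chain; seating 150 ≤ 156 → Standard Registration required.
(e) is a franchise of a national chain → Compliance Authorization required.
(f) Franchise License is not required → no effect.
(g) provides personal fitness instruction → Operating Registration required.
(h) provides personal fitness instruction; collects or hauls waste → Trade Registration required.
(i) vehicles 14 ≥ 5 → Trade License not required.
(j) is a franchise of a national chain; vehicles 14 < 34 → Franchise License not required.

Compliance Authorization, Compliance Certificate, Operating Registration, Standard Registration, Trade Registration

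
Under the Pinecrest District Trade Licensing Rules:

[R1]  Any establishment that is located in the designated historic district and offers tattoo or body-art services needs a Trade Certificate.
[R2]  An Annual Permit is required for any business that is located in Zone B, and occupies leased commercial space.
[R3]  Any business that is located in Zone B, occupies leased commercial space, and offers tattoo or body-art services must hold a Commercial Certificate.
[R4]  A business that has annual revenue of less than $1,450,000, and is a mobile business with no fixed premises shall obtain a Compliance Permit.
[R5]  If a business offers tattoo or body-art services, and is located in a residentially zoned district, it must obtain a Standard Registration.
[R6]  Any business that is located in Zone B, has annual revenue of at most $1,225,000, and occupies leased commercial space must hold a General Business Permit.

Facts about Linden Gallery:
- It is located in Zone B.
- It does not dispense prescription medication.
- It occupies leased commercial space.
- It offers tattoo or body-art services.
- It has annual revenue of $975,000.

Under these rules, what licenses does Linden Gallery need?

Annual Permit, Commercial Certificate, General Business Permit

[R1] is located in Zone B (not: is located in the designated historic district); offers tattoo or body-art services → Trade Certificate not required.
[R2] is located in Zone B; occupies leased commercial space → Annual Permit required.
[R3] is located in Zone B; occupies leased commercial space; offers tattoo or body-art services → Commercial Certificate required.
[R4] revenue $975,000 < $1,450,000; occupies leased commercial space (not: is a mobile business with no fixed premises) → Compliance Permit not required.
[R5] offers tattoo or body-art services; is located in Zone B (not: is located in a residentially zoned district) → Standard Registration not required.
[R6] is located in Zone B; revenue $975,000 ≤ $1,225,000; occupies leased commercial space → General Business Permit required.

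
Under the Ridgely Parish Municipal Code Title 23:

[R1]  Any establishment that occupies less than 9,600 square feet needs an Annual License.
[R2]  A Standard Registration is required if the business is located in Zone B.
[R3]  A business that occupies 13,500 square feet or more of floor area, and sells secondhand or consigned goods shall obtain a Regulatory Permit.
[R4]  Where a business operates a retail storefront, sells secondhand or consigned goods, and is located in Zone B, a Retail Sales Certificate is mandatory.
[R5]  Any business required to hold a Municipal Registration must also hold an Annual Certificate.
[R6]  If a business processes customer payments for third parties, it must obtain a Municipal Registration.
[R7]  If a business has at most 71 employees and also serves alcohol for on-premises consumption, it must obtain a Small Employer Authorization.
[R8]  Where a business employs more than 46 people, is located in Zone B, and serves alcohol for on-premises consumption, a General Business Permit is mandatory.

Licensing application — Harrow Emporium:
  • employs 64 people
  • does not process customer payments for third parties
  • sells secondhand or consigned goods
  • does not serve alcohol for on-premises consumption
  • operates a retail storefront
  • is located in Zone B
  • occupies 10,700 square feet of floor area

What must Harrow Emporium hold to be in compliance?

[R1] floor area 10,700 square feet ≥ 9,600 square feet → Annual License not required.
[R2] is located in Zone B → Standard Registration required.
[R3] floor area 10,700 square feet < 13,500 square feet; sells secondhand or consigned goods → Regulatory Permit not required.
[R4] operates a retail storefront; sells secondhand or consigned goods; is located in Zone B → Retail Sales Certificate required.
[R5] Municipal Registration is not required → no effect.
[R6] does not process customer payments for third parties → Municipal Registration not required.
[R7] employees 64 ≤ 71; does not serve alcohol for on-premises consumption → Small Employer Authorization not required.
[R8] employees 64 > 46; is located in Zone B; does not serve alcohol for on-premises consumption → General Business Permit not required.

Retail Sales Certificate, Standard Registration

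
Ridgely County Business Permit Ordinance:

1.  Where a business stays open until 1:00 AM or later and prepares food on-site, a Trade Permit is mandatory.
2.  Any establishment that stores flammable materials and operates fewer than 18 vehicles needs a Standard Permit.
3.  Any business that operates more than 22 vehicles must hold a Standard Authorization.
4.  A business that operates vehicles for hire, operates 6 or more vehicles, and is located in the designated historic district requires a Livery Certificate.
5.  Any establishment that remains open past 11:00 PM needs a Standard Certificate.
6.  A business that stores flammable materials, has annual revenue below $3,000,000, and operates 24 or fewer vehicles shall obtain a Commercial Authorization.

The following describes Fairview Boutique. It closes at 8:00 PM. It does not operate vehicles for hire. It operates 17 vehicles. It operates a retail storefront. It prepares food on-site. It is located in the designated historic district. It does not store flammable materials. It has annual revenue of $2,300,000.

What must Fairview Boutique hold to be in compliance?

None

1. closes 8:00 PM, at/before 1:00 AM; prepares food on-site → Trade Permit not required.
2. does not store flammable materials; vehicles 17 < 18 → Standard Permit not required.
3. vehicles 17 ≤ 22 → Standard Authorization not required.
4. does not operate vehicles for hire; vehicles 17 ≥ 6; is located in the designated historic district → Livery Certificate not required.
5. closes 8:00 PM, at/before 11:00 PM → Standard Certificate not required.
6. does not store flammable materials; revenue $2,300,000 < $3,000,000; vehicles 17 ≤ 24 → Commercial Authorization not required.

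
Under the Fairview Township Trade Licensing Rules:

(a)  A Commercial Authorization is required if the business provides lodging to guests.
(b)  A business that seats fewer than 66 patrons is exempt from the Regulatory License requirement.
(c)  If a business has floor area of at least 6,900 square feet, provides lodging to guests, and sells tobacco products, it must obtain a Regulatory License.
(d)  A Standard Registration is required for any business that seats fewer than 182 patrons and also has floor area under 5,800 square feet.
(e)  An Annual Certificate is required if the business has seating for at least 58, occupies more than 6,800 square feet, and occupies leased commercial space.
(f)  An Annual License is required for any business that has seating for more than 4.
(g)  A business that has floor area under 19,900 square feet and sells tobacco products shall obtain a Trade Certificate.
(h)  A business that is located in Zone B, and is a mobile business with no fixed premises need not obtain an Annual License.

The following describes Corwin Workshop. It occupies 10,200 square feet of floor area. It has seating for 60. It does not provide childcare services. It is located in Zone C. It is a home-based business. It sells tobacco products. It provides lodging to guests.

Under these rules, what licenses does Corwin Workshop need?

(a) provides lodging to guests → Commercial Authorization required.
(b) seating 60 < 66 → exempt from Regulatory License.
(c) floor area 10,200 square feet ≥ 6,900 square feet; provides lodging to guests; sells tobacco products → Regulatory License required.
(d) seating 60 < 182; floor area 10,200 square feet ≥ 5,800 square feet → Standard Registration not required.
(e) seating 60 ≥ 58; floor area 10,200 square feet > 6,800 square feet; is a home-based business (not: occupies leased commercial space) → Annual Certificate not required.
(f) seating 60 > 4 → Annual License required.
(g) floor area 10,200 square feet < 19,900 square feet; sells tobacco products → Trade Certificate required.
(h) is located in Zone C (not: is located in Zone B); is a home-based business (not: is a mobile business with no fixed premises) → Annual License exemption does not apply.

Annual License, Commercial Authorization, Trade Certificate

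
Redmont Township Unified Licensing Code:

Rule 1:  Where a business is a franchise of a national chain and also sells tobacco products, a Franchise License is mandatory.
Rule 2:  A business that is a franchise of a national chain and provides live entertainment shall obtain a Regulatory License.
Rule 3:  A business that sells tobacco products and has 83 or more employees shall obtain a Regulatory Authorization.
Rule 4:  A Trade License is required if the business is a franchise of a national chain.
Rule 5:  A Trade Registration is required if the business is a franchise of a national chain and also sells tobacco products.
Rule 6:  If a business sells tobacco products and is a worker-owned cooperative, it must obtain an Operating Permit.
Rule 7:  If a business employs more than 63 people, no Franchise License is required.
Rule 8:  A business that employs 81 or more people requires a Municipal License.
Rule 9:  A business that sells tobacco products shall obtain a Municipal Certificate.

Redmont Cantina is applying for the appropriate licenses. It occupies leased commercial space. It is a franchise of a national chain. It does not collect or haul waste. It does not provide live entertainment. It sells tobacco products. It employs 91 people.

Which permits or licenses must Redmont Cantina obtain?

Rule 1: is a franchise of a national chain; sells tobacco products → Franchise License required.
Rule 2: is a franchise of a national chain; does not provide live entertainment → Regulatory License not required.
Rule 3: sells tobacco products; employees 91 ≥ 83 → Regulatory Authorization required.
Rule 4: is a franchise of a national chain → Trade License required.
Rule 5: is a franchise of a national chain; sells tobacco products → Trade Registration required.
Rule 6: sells tobacco products; is a franchise of a national chain (not: is a worker-owned cooperative) → Operating Permit not required.
Rule 7: employees 91 > 63 → exempt from Franchise License.
Rule 8: employees 91 ≥ 81 → Municipal License required.
Rule 9: sells tobacco products → Municipal Certificate required.

Municipal Certificate, Municipal License, Regulatory Authorization, Trade License, Trade Registration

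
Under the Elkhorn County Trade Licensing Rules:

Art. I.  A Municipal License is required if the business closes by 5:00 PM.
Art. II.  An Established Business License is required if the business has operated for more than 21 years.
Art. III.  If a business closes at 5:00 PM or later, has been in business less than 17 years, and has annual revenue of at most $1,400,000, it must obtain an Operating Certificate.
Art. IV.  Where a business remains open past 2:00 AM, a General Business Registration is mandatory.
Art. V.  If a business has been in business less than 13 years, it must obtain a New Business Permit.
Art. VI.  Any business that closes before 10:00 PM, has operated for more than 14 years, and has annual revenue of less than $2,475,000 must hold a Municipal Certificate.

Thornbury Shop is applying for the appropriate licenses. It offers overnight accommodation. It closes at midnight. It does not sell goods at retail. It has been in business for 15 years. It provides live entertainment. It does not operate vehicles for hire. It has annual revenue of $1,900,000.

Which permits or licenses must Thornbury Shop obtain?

None

Art. I. closes midnight, after 5:00 PM → Municipal License not required.
Art. II. years in business 15 ≤ 21 → Established Business License not required.
Art. III. closes midnight, after 5:00 PM; years in business 15 < 17; revenue $1,900,000 > $1,400,000 → Operating Certificate not required.
Art. IV. closes midnight, at/before 2:00 AM → General Business Registration not required.
Art. V. years in business 15 ≥ 13 → New Business Permit not required.
Art. VI. closes midnight, after 10:00 PM; years in business 15 > 14; revenue $1,900,000 < $2,475,000 → Municipal Certificate not required.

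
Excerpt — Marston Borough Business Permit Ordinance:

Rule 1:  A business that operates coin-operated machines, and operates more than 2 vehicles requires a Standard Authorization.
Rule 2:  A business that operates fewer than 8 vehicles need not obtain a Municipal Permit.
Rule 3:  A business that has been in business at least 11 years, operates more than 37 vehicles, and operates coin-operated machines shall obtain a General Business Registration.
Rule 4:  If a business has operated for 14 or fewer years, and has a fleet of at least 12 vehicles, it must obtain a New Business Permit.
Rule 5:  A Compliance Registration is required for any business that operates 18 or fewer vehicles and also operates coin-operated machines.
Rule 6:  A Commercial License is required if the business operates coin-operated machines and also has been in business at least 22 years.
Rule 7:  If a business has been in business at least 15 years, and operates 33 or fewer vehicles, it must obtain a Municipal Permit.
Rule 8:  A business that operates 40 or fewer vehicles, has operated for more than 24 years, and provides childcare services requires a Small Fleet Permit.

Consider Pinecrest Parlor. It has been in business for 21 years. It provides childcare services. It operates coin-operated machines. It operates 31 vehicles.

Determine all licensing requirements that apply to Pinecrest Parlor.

Municipal Permit, Standard Authorization

Rule 1: operates coin-operated machines; vehicles 31 > 2 → Standard Authorization required.
Rule 2: vehicles 31 ≥ 8 → Municipal Permit exemption does not apply.
Rule 3: years in business 21 ≥ 11; vehicles 31 ≤ 37; operates coin-operated machines → General Business Registration not required.
Rule 4: years in business 21 > 14; vehicles 31 ≥ 12 → New Business Permit not required.
Rule 5: vehicles 31 > 18; operates coin-operated machines → Compliance Registration not required.
Rule 6: operates coin-operated machines; years in business 21 < 22 → Commercial License not required.
Rule 7: years in business 21 ≥ 15; vehicles 31 ≤ 33 → Municipal Permit required.
Rule 8: vehicles 31 ≤ 40; years in business 21 ≤ 24; provides childcare services → Small Fleet Permit not required.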